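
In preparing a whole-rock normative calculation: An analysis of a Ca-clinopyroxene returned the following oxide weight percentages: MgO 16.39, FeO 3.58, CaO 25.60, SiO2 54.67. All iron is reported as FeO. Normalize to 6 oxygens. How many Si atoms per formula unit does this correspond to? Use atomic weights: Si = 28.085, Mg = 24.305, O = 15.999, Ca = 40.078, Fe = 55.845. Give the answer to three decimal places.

1.998 Si apfu

16.39 wt% MgO ÷ 40.304 g/mol = 0.40666 mol, giving 0.40666 Mg and 0.40666 O.
3.58 wt% FeO ÷ 71.844 g/mol = 0.04983 mol, giving 0.04983 Fe and 0.04983 O.
25.60 wt% CaO ÷ 56.077 g/mol = 0.45652 mol, giving 0.45652 Ca and 0.45652 O.
54.67 wt% SiO2 ÷ 60.083 g/mol = 0.90991 mol, giving 0.90991 Si and 1.81982 O.
Oxygen sums to 2.73283; scaling by 6/2.73283 = 2.19553 puts the formula on 6 O.
Si: 0.90991 × 2.19553 = 1.998 atoms per formula unit.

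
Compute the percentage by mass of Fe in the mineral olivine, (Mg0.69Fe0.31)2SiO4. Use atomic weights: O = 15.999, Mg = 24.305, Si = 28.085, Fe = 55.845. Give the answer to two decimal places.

21.61 wt%

Molar mass of (Mg0.69Fe0.31)2SiO4: 1.38*24.305 + 0.62*55.845 + 1*28.085 + 4*15.999 = 160.246 g/mol.
Mass of Fe per formula unit: 0.62 × 55.845 = 34.624 g.
Weight fraction Fe = 34.624 / 160.246 = 0.2161.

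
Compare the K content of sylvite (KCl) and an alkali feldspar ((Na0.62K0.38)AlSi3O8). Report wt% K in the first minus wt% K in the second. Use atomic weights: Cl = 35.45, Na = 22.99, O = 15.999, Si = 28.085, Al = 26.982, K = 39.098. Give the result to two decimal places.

First mineral: 39.098 g K in 74.548 g formula = 52.45 wt% K.
Second mineral: 14.857 g K in 268.340 g formula = 5.54 wt% K.
52.45% − 5.54% gives a difference of 46.91 percentage points.

46.91 percentage points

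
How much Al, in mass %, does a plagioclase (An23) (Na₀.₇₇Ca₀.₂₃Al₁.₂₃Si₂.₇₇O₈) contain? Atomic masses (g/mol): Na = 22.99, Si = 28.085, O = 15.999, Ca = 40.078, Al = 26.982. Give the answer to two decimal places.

M(Na₀.₇₇Ca₀.₂₃Al₁.₂₃Si₂.₇₇O₈) = 265.896 g/mol.
Al contributes 1.23 × 26.982 = 33.188 g per mole.
33.188/265.896 = 0.1248 → 12.48%.

12.48 mass %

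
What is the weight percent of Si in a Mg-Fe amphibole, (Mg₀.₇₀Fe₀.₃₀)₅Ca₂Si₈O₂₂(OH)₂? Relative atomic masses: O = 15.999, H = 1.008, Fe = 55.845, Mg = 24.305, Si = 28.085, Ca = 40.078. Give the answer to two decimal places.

M((Mg₀.₇₀Fe₀.₃₀)₅Ca₂Si₈O₂₂(OH)₂) = 859.663 g/mol.
Si contributes 8 × 28.085 = 224.680 g per mole.
224.680/859.663 = 0.2614 → 26.14%.

26.14 mass %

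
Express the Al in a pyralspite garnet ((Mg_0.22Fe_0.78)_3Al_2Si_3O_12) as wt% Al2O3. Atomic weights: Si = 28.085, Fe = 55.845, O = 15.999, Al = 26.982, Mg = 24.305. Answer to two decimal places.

Molar mass of (Mg_0.22Fe_0.78)_3Al_2Si_3O_12 = 0.66*24.305 + 2.34*55.845 + 2*26.982 + 3*28.085 + 12*15.999 = 476.926 g/mol.
Each formula unit contains 2 Al, equivalent to 2/2 = 1.0000 mol Al2O3.
M(Al2O3) = 2×26.982 + 3×15.999 = 101.961 g/mol.
Mass of Al2O3 per formula unit = 1.0000 × 101.961 = 101.961 g.
Al2O3 wt% = 101.961 / 476.926 × 100 = 21.38%.

21.38 wt%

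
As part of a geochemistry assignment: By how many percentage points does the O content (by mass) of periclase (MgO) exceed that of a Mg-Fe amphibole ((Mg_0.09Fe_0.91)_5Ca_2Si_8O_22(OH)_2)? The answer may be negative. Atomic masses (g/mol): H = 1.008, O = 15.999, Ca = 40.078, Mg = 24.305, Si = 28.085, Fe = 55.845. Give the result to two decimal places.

-0.47 percentage points

First mineral: 15.999 g O in 40.304 g formula = 39.70 wt% O.
Second mineral: 383.976 g O in 955.860 g formula = 40.17 wt% O.
39.70% − 40.17% gives a difference of -0.47 percentage points.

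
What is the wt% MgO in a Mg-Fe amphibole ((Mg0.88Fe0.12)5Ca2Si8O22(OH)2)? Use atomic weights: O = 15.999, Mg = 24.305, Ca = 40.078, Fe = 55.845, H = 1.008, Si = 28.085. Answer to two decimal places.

Formula mass = 831.277 g/mol.
4.40 Mg → 4.4000 mol MgO per formula unit; M(MgO) = 40.304, so MgO mass = 177.338 g.
177.338/831.277 × 100 = 21.33 wt%.

21.33 wt%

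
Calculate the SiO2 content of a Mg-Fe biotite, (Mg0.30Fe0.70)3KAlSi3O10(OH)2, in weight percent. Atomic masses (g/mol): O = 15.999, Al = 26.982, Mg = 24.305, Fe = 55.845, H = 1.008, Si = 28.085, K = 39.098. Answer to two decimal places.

Formula mass = 483.488 g/mol.
3 Si → 3.0000 mol SiO2 per formula unit; M(SiO2) = 60.083, so SiO2 mass = 180.249 g.
180.249/483.488 × 100 = 37.28 wt%.

37.28 wt%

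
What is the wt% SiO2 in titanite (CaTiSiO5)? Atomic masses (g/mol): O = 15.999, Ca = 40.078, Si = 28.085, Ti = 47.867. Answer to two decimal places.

30.65 wt%

M(CaTiSiO5) = 196.025 g/mol; M(SiO2) = 60.083 g/mol.
Moles SiO2 per formula unit = 1 Si ÷ 1 = 1.0000.
SiO2 fraction = (1.0000 × 60.083) / 196.025 = 60.083/196.025 = 0.3065.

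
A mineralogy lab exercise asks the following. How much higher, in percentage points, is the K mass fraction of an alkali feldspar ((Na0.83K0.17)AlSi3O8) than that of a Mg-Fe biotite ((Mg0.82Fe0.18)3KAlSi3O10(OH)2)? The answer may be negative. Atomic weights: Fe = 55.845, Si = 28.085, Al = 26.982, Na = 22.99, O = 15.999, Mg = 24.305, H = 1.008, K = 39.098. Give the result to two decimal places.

M((Na0.83K0.17)AlSi3O8) = 264.957 g/mol, so wt% K = 6.647/264.957 × 100 = 2.51%.
M((Mg0.82Fe0.18)3KAlSi3O10(OH)2) = 434.286 g/mol, so wt% K = 39.098/434.286 × 100 = 9.00%.
2.51 − 9.00 = -6.49 pp.

-6.49 percentage points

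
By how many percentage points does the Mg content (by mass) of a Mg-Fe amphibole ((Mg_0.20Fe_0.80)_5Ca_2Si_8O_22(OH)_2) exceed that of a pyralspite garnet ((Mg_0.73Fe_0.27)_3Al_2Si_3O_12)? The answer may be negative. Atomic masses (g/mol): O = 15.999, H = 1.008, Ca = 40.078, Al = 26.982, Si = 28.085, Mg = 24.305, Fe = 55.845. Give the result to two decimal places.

-9.83 percentage points

Mg in (Mg_0.20Fe_0.80)_5Ca_2Si_8O_22(OH)_2: molar mass 938.513 g/mol; 1×24.305 = 24.305 g → 2.59 wt%.
Mg in (Mg_0.73Fe_0.27)_3Al_2Si_3O_12: molar mass 428.669 g/mol; 2.19×24.305 = 53.228 g → 12.42 wt%.
Difference = 2.59 − 12.42 = -9.83 percentage points.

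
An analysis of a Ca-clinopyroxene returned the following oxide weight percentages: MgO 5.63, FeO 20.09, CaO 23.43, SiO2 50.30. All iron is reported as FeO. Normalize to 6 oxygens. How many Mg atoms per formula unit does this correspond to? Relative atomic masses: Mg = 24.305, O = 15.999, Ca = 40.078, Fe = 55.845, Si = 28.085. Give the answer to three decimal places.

MgO: 5.63/40.304 = 0.13969 mol → 0.13969 mol Mg, 0.13969 mol O.
FeO: 20.09/71.844 = 0.27963 mol → 0.27963 mol Fe, 0.27963 mol O.
CaO: 23.43/56.077 = 0.41782 mol → 0.41782 mol Ca, 0.41782 mol O.
SiO2: 50.30/60.083 = 0.83718 mol → 0.83718 mol Si, 1.67436 mol O.
Total oxygen = 2.51150 mol. Normalization factor = 6/2.51150 = 2.38901.
Mg per 6 O = 0.13969 × 2.38901 = 0.334.

0.334 Mg apfu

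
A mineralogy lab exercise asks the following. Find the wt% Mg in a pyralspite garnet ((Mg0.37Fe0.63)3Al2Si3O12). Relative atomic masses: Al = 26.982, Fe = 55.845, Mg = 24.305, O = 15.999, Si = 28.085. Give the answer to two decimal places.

5.83 wt%

Formula mass = 1.11*24.305 + 1.89*55.845 + 2*26.982 + 3*28.085 + 12*15.999 = 462.733 g/mol, of which 26.979 g is Mg.
So Mg makes up 26.979/462.733 = 0.0583 of the mass, i.e. 5.83%.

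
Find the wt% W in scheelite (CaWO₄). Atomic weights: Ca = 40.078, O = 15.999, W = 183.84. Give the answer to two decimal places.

M(CaWO₄) = 287.914 g/mol.
W contributes 1 × 183.84 = 183.840 g per mole.
183.840/287.914 = 0.6385 → 63.85%.

63.85 weight percent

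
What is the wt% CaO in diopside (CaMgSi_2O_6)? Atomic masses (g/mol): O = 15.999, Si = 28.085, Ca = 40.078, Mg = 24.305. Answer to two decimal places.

Molar mass of CaMgSi_2O_6 = 1·40.078 + 1·24.305 + 2·28.085 + 6·15.999 = 216.547 g/mol.
Each formula unit contains 1 Ca, equivalent to 1/1 = 1.0000 mol CaO.
M(CaO) = 1×40.078 + 1×15.999 = 56.077 g/mol.
Mass of CaO per formula unit = 1.0000 × 56.077 = 56.077 g.
CaO wt% = 56.077 / 216.547 × 100 = 25.90%.

25.90 wt%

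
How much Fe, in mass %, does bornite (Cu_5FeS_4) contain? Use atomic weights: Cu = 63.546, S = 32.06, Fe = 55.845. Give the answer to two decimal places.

Formula mass = 5·63.546 + 1·55.845 + 4·32.06 = 501.815 g/mol, of which 55.845 g is Fe.
So Fe makes up 55.845/501.815 = 0.1113 of the mass, i.e. 11.13%.

11.13 mass %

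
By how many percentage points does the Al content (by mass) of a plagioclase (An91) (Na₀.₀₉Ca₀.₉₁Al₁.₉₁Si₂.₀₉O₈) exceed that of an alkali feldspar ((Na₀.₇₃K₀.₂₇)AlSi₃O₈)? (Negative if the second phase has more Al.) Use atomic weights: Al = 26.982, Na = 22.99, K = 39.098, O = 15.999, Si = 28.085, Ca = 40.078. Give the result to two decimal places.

First mineral: 51.536 g Al in 276.765 g formula = 18.62 wt% Al.
Second mineral: 26.982 g Al in 266.568 g formula = 10.12 wt% Al.
18.62% − 10.12% gives a difference of 8.50 percentage points.

8.50 percentage points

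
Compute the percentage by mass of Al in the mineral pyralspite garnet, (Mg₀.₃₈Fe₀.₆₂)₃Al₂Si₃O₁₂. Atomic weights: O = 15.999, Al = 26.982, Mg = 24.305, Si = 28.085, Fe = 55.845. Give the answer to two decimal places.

Molar mass of (Mg₀.₃₈Fe₀.₆₂)₃Al₂Si₃O₁₂: 1.14·24.305 + 1.86·55.845 + 2·26.982 + 3·28.085 + 12·15.999 = 461.786 g/mol.
Mass of Al per formula unit: 2 × 26.982 = 53.964 g.
Weight fraction Al = 53.964 / 461.786 = 0.1169.

11.69 wt%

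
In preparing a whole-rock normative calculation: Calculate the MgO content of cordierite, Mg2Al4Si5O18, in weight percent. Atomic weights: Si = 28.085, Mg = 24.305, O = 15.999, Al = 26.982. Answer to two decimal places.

13.78 wt%

M(Mg2Al4Si5O18) = 584.945 g/mol; M(MgO) = 40.304 g/mol.
Moles MgO per formula unit = 2 Mg ÷ 1 = 2.0000.
MgO fraction = (2.0000 × 40.304) / 584.945 = 80.608/584.945 = 0.1378.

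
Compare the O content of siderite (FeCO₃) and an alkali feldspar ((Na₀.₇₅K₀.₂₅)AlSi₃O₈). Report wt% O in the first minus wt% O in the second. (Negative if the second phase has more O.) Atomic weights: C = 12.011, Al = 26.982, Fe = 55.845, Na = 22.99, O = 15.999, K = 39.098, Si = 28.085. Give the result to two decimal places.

-6.64 percentage points

M(FeCO₃) = 115.853 g/mol, so wt% O = 47.997/115.853 × 100 = 41.43%.
M((Na₀.₇₅K₀.₂₅)AlSi₃O₈) = 266.246 g/mol, so wt% O = 127.992/266.246 × 100 = 48.07%.
41.43 − 48.07 = -6.64 pp.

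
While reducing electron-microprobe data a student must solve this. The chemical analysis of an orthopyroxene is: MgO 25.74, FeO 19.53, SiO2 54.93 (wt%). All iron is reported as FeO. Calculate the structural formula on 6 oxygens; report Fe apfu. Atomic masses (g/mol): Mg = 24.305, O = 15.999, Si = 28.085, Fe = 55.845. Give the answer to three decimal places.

MgO: 25.74/40.304 = 0.63865 mol → 0.63865 mol Mg, 0.63865 mol O.
FeO: 19.53/71.844 = 0.27184 mol → 0.27184 mol Fe, 0.27184 mol O.
SiO2: 54.93/60.083 = 0.91424 mol → 0.91424 mol Si, 1.82848 mol O.
Total oxygen = 2.73897 mol. Normalization factor = 6/2.73897 = 2.19060.
Fe per 6 O = 0.27184 × 2.19060 = 0.595.

0.595 Fe apfu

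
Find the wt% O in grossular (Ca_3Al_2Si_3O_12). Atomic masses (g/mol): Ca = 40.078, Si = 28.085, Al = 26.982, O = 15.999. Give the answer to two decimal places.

M(Ca_3Al_2Si_3O_12) = 450.441 g/mol.
O contributes 12 × 15.999 = 191.988 g per mole.
191.988/450.441 = 0.4262 → 42.62%.

42.62 weight percent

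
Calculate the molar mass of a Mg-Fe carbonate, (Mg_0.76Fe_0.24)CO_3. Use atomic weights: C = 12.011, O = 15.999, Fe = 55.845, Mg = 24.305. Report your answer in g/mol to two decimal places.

The formula mass is the sum 0.76*24.305 + 0.24*55.845 + 1*12.011 + 3*15.999.

91.88 g/mol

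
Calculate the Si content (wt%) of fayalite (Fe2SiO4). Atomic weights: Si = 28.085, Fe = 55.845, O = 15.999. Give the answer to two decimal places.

13.78 wt%

Molar mass of Fe2SiO4: 2*55.845 + 1*28.085 + 4*15.999 = 203.771 g/mol.
Mass of Si per formula unit: 1 × 28.085 = 28.085 g.
Weight fraction Si = 28.085 / 203.771 = 0.1378.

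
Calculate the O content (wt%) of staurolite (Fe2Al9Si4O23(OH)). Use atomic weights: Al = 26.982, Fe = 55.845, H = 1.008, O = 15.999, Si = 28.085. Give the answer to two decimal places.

Molar mass of Fe2Al9Si4O23(OH): 2·55.845 + 9·26.982 + 4·28.085 + 24·15.999 + 1·1.008 = 851.852 g/mol.
Mass of O per formula unit: 24 × 15.999 = 383.976 g.
Weight fraction O = 383.976 / 851.852 = 0.4508.

45.08 wt%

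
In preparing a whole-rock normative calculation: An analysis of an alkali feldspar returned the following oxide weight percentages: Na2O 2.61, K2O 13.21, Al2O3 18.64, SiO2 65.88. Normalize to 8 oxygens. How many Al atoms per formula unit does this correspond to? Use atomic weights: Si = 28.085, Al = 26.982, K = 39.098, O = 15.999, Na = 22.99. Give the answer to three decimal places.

2.61 wt% Na2O ÷ 61.979 g/mol = 0.04211 mol, giving 0.08422 Na and 0.04211 O.
13.21 wt% K2O ÷ 94.195 g/mol = 0.14024 mol, giving 0.28048 K and 0.14024 O.
18.64 wt% Al2O3 ÷ 101.961 g/mol = 0.18281 mol, giving 0.36562 Al and 0.54843 O.
65.88 wt% SiO2 ÷ 60.083 g/mol = 1.09648 mol, giving 1.09648 Si and 2.19296 O.
Oxygen sums to 2.92374; scaling by 8/2.92374 = 2.73622 puts the formula on 8 O.
Al: 0.36562 × 2.73622 = 1.000 atoms per formula unit.

1.000 Al apfu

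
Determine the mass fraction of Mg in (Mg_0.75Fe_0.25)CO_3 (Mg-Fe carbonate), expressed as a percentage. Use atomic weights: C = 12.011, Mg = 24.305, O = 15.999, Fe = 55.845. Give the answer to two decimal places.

Molar mass of (Mg_0.75Fe_0.25)CO_3: 0.75×24.305 + 0.25×55.845 + 1×12.011 + 3×15.999 = 92.198 g/mol.
Mass of Mg per formula unit: 0.75 × 24.305 = 18.229 g.
Weight fraction Mg = 18.229 / 92.198 = 0.1977.

19.77 weight percent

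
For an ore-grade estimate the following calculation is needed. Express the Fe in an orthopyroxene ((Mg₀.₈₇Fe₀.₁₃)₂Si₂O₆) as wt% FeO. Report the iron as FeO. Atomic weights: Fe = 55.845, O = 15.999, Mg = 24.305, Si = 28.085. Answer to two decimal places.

8.94 wt%

Molar mass of (Mg₀.₈₇Fe₀.₁₃)₂Si₂O₆ = 1.74×24.305 + 0.26×55.845 + 2×28.085 + 6×15.999 = 208.974 g/mol.
Each formula unit contains 0.26 Fe, equivalent to 0.26/1 = 0.2600 mol FeO.
M(FeO) = 1×55.845 + 1×15.999 = 71.844 g/mol.
Mass of FeO per formula unit = 0.2600 × 71.844 = 18.679 g.
FeO wt% = 18.679 / 208.974 × 100 = 8.94%.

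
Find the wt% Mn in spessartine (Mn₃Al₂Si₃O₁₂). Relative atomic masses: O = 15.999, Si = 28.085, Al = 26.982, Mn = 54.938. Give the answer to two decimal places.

Formula mass = 3·54.938 + 2·26.982 + 3·28.085 + 12·15.999 = 495.021 g/mol, of which 164.814 g is Mn.
So Mn makes up 164.814/495.021 = 0.3329 of the mass, i.e. 33.29%.

33.29 wt%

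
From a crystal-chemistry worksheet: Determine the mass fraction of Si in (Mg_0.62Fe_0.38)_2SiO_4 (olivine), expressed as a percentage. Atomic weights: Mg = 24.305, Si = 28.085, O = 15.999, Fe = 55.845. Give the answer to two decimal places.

Formula mass = 1.24*24.305 + 0.76*55.845 + 1*28.085 + 4*15.999 = 164.661 g/mol, of which 28.085 g is Si.
So Si makes up 28.085/164.661 = 0.1706 of the mass, i.e. 17.06%.

17.06 weight percent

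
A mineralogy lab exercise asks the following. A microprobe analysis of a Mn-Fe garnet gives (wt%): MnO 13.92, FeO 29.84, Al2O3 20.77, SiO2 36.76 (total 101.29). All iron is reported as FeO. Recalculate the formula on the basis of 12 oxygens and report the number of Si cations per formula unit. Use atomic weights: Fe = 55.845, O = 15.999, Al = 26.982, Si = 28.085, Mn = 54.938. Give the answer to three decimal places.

MnO (M=70.937): mol = 0.19623; Mn = 0.19623, O = 0.19623.
FeO (M=71.844): mol = 0.41534; Fe = 0.41534, O = 0.41534.
Al2O3 (M=101.961): mol = 0.20371; Al = 0.40742, O = 0.61113.
SiO2 (M=60.083): mol = 0.61182; Si = 0.61182, O = 1.22364.
ΣO = 2.44634; factor = 12/ΣO = 4.90529.
Si apfu = 0.61182 × 4.90529 = 3.001.

3.001 Si apfu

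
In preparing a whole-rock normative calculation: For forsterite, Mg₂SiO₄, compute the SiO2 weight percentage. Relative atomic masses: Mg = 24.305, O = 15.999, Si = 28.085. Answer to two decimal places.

Molar mass of Mg₂SiO₄ = 2*24.305 + 1*28.085 + 4*15.999 = 140.691 g/mol.
Each formula unit contains 1 Si, equivalent to 1/1 = 1.0000 mol SiO2.
M(SiO2) = 1×28.085 + 2×15.999 = 60.083 g/mol.
Mass of SiO2 per formula unit = 1.0000 × 60.083 = 60.083 g.
SiO2 wt% = 60.083 / 140.691 × 100 = 42.71%.

42.71 wt%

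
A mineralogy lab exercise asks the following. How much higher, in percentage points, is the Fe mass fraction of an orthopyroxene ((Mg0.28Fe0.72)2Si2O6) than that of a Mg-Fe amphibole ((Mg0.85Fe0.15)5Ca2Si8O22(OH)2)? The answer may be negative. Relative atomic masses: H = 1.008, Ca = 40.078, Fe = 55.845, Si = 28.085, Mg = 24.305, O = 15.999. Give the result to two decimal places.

Fe in (Mg0.28Fe0.72)2Si2O6: molar mass 246.192 g/mol; 1.44×55.845 = 80.417 g → 32.66 wt%.
Fe in (Mg0.85Fe0.15)5Ca2Si8O22(OH)2: molar mass 836.008 g/mol; 0.75×55.845 = 41.884 g → 5.01 wt%.
Difference = 32.66 − 5.01 = 27.65 percentage points.

27.65 percentage points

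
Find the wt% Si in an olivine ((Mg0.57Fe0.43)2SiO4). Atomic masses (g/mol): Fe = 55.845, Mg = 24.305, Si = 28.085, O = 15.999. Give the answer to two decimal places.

Molar mass of (Mg0.57Fe0.43)2SiO4: 1.14*24.305 + 0.86*55.845 + 1*28.085 + 4*15.999 = 167.815 g/mol.
Mass of Si per formula unit: 1 × 28.085 = 28.085 g.
Weight fraction Si = 28.085 / 167.815 = 0.1674.

16.74 weight percent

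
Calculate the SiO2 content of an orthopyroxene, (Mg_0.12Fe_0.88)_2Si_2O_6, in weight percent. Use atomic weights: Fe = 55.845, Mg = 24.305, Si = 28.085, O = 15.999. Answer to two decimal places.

46.89 wt%

Formula mass = 256.284 g/mol.
2 Si → 2.0000 mol SiO2 per formula unit; M(SiO2) = 60.083, so SiO2 mass = 120.166 g.
120.166/256.284 × 100 = 46.89 wt%.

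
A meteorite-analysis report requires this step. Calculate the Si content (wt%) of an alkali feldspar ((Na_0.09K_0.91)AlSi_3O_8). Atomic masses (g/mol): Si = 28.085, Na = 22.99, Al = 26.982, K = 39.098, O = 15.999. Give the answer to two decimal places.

Molar mass of (Na_0.09K_0.91)AlSi_3O_8: 0.09*22.99 + 0.91*39.098 + 1*26.982 + 3*28.085 + 8*15.999 = 276.877 g/mol.
Mass of Si per formula unit: 3 × 28.085 = 84.255 g.
Weight fraction Si = 84.255 / 276.877 = 0.3043.

30.43 wt%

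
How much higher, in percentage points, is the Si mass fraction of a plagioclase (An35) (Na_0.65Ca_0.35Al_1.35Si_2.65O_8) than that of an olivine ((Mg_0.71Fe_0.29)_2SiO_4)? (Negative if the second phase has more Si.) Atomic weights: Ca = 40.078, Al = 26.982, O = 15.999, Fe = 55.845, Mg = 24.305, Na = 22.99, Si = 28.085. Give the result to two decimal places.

10.12 percentage points

First mineral: 74.425 g Si in 267.814 g formula = 27.79 wt% Si.
Second mineral: 28.085 g Si in 158.984 g formula = 17.67 wt% Si.
27.79% − 17.67% gives a difference of 10.12 percentage points.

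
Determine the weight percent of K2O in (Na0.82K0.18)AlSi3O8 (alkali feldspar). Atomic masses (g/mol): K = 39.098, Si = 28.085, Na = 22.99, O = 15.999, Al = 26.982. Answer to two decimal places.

3.20 wt%

M((Na0.82K0.18)AlSi3O8) = 265.118 g/mol; M(K2O) = 94.195 g/mol.
Moles K2O per formula unit = 0.18 K ÷ 2 = 0.0900.
K2O fraction = (0.0900 × 94.195) / 265.118 = 8.478/265.118 = 0.0320.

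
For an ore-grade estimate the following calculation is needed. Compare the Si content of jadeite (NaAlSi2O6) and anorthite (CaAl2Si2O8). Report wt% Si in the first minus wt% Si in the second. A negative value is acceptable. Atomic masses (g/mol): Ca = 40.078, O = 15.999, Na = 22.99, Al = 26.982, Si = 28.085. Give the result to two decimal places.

7.60 percentage points

M(NaAlSi2O6) = 202.136 g/mol, so wt% Si = 56.170/202.136 × 100 = 27.79%.
M(CaAl2Si2O8) = 278.204 g/mol, so wt% Si = 56.170/278.204 × 100 = 20.19%.
27.79 − 20.19 = 7.60 pp.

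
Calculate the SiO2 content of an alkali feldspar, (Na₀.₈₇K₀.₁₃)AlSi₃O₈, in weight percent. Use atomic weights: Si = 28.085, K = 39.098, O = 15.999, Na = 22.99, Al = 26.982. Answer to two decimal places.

68.20 wt%

Molar mass of (Na₀.₈₇K₀.₁₃)AlSi₃O₈ = 0.87×22.99 + 0.13×39.098 + 1×26.982 + 3×28.085 + 8×15.999 = 264.313 g/mol.
Each formula unit contains 3 Si, equivalent to 3/1 = 3.0000 mol SiO2.
M(SiO2) = 1×28.085 + 2×15.999 = 60.083 g/mol.
Mass of SiO2 per formula unit = 3.0000 × 60.083 = 180.249 g.
SiO2 wt% = 180.249 / 264.313 × 100 = 68.20%.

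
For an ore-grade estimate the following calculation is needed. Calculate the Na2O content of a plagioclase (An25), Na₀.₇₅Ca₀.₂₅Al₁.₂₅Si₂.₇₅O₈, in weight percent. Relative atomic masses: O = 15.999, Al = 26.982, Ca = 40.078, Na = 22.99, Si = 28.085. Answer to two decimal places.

8.73 wt%

M(Na₀.₇₅Ca₀.₂₅Al₁.₂₅Si₂.₇₅O₈) = 266.215 g/mol; M(Na2O) = 61.979 g/mol.
Moles Na2O per formula unit = 0.75 Na ÷ 2 = 0.3750.
Na2O fraction = (0.3750 × 61.979) / 266.215 = 23.242/266.215 = 0.0873.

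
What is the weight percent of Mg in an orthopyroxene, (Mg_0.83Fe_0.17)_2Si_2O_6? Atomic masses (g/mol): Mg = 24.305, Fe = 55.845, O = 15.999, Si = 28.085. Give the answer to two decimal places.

19.08 mass %

M((Mg_0.83Fe_0.17)_2Si_2O_6) = 211.498 g/mol.
Mg contributes 1.66 × 24.305 = 40.346 g per mole.
40.346/211.498 = 0.1908 → 19.08%.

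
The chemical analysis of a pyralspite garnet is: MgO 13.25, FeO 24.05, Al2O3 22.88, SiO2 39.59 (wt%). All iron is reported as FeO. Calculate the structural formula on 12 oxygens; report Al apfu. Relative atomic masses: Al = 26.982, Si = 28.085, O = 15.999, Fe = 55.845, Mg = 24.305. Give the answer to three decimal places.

2.029 Al apfu

MgO: 13.25/40.304 = 0.32875 mol → 0.32875 mol Mg, 0.32875 mol O.
FeO: 24.05/71.844 = 0.33475 mol → 0.33475 mol Fe, 0.33475 mol O.
Al2O3: 22.88/101.961 = 0.22440 mol → 0.44880 mol Al, 0.67320 mol O.
SiO2: 39.59/60.083 = 0.65892 mol → 0.65892 mol Si, 1.31784 mol O.
Total oxygen = 2.65454 mol. Normalization factor = 12/2.65454 = 4.52056.
Al per 12 O = 0.44880 × 4.52056 = 2.029.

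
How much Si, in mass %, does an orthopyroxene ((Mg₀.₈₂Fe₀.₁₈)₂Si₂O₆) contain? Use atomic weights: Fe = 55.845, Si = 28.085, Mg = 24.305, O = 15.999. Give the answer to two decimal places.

Molar mass of (Mg₀.₈₂Fe₀.₁₈)₂Si₂O₆: 1.64·24.305 + 0.36·55.845 + 2·28.085 + 6·15.999 = 212.128 g/mol.
Mass of Si per formula unit: 2 × 28.085 = 56.170 g.
Weight fraction Si = 56.170 / 212.128 = 0.2648.

26.48 mass %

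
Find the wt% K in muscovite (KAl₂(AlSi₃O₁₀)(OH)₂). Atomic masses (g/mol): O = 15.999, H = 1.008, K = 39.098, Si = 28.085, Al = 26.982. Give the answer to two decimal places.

Molar mass of KAl₂(AlSi₃O₁₀)(OH)₂: 1*39.098 + 3*26.982 + 3*28.085 + 12*15.999 + 2*1.008 = 398.303 g/mol.
Mass of K per formula unit: 1 × 39.098 = 39.098 g.
Weight fraction K = 39.098 / 398.303 = 0.0982.

9.82 wt%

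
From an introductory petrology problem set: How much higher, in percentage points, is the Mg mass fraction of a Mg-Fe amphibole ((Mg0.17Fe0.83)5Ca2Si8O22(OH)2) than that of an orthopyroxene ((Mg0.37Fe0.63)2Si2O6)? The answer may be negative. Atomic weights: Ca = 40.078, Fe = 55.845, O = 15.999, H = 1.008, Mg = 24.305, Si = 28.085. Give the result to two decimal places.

M((Mg0.17Fe0.83)5Ca2Si8O22(OH)2) = 943.244 g/mol, so wt% Mg = 20.659/943.244 × 100 = 2.19%.
M((Mg0.37Fe0.63)2Si2O6) = 240.514 g/mol, so wt% Mg = 17.986/240.514 × 100 = 7.48%.
2.19 − 7.48 = -5.29 pp.

-5.29 percentage points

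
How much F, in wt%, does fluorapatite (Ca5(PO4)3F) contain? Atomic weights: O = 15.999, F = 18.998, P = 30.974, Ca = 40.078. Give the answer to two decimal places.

M(Ca5(PO4)3F) = 504.298 g/mol.
F contributes 1 × 18.998 = 18.998 g per mole.
18.998/504.298 = 0.0377 → 3.77%.

3.77 wt%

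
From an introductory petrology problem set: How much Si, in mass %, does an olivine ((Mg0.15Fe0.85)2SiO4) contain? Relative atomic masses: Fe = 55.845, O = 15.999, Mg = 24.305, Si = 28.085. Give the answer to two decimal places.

M((Mg0.15Fe0.85)2SiO4) = 194.309 g/mol.
Si contributes 1 × 28.085 = 28.085 g per mole.
28.085/194.309 = 0.1445 → 14.45%.

14.45 mass %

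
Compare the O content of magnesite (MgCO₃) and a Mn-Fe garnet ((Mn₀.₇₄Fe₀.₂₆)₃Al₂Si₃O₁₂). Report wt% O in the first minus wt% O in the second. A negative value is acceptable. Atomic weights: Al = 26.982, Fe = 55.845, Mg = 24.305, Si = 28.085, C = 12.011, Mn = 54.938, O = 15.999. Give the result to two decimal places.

18.20 percentage points

O in MgCO₃: molar mass 84.313 g/mol; 3×15.999 = 47.997 g → 56.93 wt%.
O in (Mn₀.₇₄Fe₀.₂₆)₃Al₂Si₃O₁₂: molar mass 495.728 g/mol; 12×15.999 = 191.988 g → 38.73 wt%.
Difference = 56.93 − 38.73 = 18.20 percentage points.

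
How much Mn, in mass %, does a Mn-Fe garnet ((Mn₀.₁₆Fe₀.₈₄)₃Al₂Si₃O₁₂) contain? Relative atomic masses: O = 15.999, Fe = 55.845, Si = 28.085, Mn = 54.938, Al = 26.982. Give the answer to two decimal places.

M((Mn₀.₁₆Fe₀.₈₄)₃Al₂Si₃O₁₂) = 497.307 g/mol.
Mn contributes 0.48 × 54.938 = 26.370 g per mole.
26.370/497.307 = 0.0530 → 5.30%.

5.30 mass %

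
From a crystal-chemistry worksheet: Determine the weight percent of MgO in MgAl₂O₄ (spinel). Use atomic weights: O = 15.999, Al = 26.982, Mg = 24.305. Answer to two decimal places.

28.33 wt%

M(MgAl₂O₄) = 142.265 g/mol; M(MgO) = 40.304 g/mol.
Moles MgO per formula unit = 1 Mg ÷ 1 = 1.0000.
MgO fraction = (1.0000 × 40.304) / 142.265 = 40.304/142.265 = 0.2833.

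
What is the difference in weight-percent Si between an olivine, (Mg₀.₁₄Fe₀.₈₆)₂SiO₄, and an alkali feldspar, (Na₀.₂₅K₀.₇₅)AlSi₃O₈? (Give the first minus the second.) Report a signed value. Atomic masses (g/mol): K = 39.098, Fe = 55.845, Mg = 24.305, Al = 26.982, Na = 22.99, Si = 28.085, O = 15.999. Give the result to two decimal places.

-16.31 percentage points

M((Mg₀.₁₄Fe₀.₈₆)₂SiO₄) = 194.940 g/mol, so wt% Si = 28.085/194.940 × 100 = 14.41%.
M((Na₀.₂₅K₀.₇₅)AlSi₃O₈) = 274.300 g/mol, so wt% Si = 84.255/274.300 × 100 = 30.72%.
14.41 − 30.72 = -16.31 pp.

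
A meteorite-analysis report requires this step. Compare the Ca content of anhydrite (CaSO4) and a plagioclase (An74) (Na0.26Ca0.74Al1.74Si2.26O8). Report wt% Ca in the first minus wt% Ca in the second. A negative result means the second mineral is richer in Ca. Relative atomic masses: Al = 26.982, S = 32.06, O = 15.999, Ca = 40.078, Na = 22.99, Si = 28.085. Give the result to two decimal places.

First mineral: 40.078 g Ca in 136.134 g formula = 29.44 wt% Ca.
Second mineral: 29.658 g Ca in 274.048 g formula = 10.82 wt% Ca.
29.44% − 10.82% gives a difference of 18.62 percentage points.

18.62 percentage points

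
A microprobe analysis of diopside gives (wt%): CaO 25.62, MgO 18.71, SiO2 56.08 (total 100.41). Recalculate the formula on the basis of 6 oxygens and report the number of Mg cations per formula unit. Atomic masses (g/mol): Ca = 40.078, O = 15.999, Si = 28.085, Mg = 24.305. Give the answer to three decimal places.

0.999 Mg apfu

CaO: 25.62/56.077 = 0.45687 mol → 0.45687 mol Ca, 0.45687 mol O.
MgO: 18.71/40.304 = 0.46422 mol → 0.46422 mol Mg, 0.46422 mol O.
SiO2: 56.08/60.083 = 0.93338 mol → 0.93338 mol Si, 1.86676 mol O.
Total oxygen = 2.78785 mol. Normalization factor = 6/2.78785 = 2.15220.
Mg per 6 O = 0.46422 × 2.15220 = 0.999.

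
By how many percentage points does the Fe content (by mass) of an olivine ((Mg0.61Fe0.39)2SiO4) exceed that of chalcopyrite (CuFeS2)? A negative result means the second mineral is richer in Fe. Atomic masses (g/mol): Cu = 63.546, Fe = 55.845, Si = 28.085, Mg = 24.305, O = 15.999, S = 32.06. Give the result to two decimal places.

First mineral: 43.559 g Fe in 165.292 g formula = 26.35 wt% Fe.
Second mineral: 55.845 g Fe in 183.511 g formula = 30.43 wt% Fe.
26.35% − 30.43% gives a difference of -4.08 percentage points.

-4.08 percentage points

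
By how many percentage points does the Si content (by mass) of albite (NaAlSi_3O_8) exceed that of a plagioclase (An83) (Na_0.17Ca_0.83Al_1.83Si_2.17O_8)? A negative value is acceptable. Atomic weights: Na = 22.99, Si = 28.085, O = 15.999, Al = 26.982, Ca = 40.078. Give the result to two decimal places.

10.01 percentage points

M(NaAlSi_3O_8) = 262.219 g/mol, so wt% Si = 84.255/262.219 × 100 = 32.13%.
M(Na_0.17Ca_0.83Al_1.83Si_2.17O_8) = 275.487 g/mol, so wt% Si = 60.944/275.487 × 100 = 22.12%.
32.13 − 22.12 = 10.01 pp.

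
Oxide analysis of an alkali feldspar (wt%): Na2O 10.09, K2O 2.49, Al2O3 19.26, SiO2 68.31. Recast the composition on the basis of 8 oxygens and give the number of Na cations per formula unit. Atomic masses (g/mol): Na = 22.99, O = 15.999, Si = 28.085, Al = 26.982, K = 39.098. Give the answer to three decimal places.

10.09 wt% Na2O ÷ 61.979 g/mol = 0.16280 mol, giving 0.32560 Na and 0.16280 O.
2.49 wt% K2O ÷ 94.195 g/mol = 0.02643 mol, giving 0.05286 K and 0.02643 O.
19.26 wt% Al2O3 ÷ 101.961 g/mol = 0.18890 mol, giving 0.37780 Al and 0.56670 O.
68.31 wt% SiO2 ÷ 60.083 g/mol = 1.13693 mol, giving 1.13693 Si and 2.27386 O.
Oxygen sums to 3.02979; scaling by 8/3.02979 = 2.64045 puts the formula on 8 O.
Na: 0.32560 × 2.64045 = 0.860 atoms per formula unit.

0.860 Na apfu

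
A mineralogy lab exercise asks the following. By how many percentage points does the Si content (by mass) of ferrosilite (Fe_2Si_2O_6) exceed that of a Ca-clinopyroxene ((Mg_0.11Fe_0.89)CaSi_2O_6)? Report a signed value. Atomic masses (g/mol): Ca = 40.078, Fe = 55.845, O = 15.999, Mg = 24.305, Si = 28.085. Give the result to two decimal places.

Si in Fe_2Si_2O_6: molar mass 263.854 g/mol; 2×28.085 = 56.170 g → 21.29 wt%.
Si in (Mg_0.11Fe_0.89)CaSi_2O_6: molar mass 244.618 g/mol; 2×28.085 = 56.170 g → 22.96 wt%.
Difference = 21.29 − 22.96 = -1.67 percentage points.

-1.67 percentage points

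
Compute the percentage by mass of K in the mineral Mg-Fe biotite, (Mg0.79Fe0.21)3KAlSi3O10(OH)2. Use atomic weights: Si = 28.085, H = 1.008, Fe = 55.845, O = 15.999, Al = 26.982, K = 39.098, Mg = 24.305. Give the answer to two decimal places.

8.94 mass %

Formula mass = 2.37×24.305 + 0.63×55.845 + 1×39.098 + 1×26.982 + 3×28.085 + 12×15.999 + 2×1.008 = 437.124 g/mol, of which 39.098 g is K.
So K makes up 39.098/437.124 = 0.0894 of the mass, i.e. 8.94%.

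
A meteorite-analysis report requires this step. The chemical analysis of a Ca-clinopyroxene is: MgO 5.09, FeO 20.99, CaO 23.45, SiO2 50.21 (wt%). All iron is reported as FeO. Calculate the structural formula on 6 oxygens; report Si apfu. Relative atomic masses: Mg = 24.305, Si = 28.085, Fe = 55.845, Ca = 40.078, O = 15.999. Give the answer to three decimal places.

1.999 Si apfu

5.09 wt% MgO ÷ 40.304 g/mol = 0.12629 mol, giving 0.12629 Mg and 0.12629 O.
20.99 wt% FeO ÷ 71.844 g/mol = 0.29216 mol, giving 0.29216 Fe and 0.29216 O.
23.45 wt% CaO ÷ 56.077 g/mol = 0.41818 mol, giving 0.41818 Ca and 0.41818 O.
50.21 wt% SiO2 ÷ 60.083 g/mol = 0.83568 mol, giving 0.83568 Si and 1.67136 O.
Oxygen sums to 2.50799; scaling by 6/2.50799 = 2.39235 puts the formula on 6 O.
Si: 0.83568 × 2.39235 = 1.999 atoms per formula unit.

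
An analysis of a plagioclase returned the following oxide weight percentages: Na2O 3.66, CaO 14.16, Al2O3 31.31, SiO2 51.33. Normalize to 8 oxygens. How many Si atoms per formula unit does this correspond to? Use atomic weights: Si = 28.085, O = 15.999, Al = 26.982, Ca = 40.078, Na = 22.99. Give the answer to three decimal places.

Na2O: 3.66/61.979 = 0.05905 mol → 0.11810 mol Na, 0.05905 mol O.
CaO: 14.16/56.077 = 0.25251 mol → 0.25251 mol Ca, 0.25251 mol O.
Al2O3: 31.31/101.961 = 0.30708 mol → 0.61416 mol Al, 0.92124 mol O.
SiO2: 51.33/60.083 = 0.85432 mol → 0.85432 mol Si, 1.70864 mol O.
Total oxygen = 2.94144 mol. Normalization factor = 8/2.94144 = 2.71976.
Si per 8 O = 0.85432 × 2.71976 = 2.324.

2.324 Si apfu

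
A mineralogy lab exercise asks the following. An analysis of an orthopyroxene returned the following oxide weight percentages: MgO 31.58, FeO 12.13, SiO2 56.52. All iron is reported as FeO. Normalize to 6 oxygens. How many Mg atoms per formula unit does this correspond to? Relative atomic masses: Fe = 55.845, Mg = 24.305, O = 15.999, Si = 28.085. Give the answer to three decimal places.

1.659 Mg apfu

MgO: 31.58/40.304 = 0.78355 mol → 0.78355 mol Mg, 0.78355 mol O.
FeO: 12.13/71.844 = 0.16884 mol → 0.16884 mol Fe, 0.16884 mol O.
SiO2: 56.52/60.083 = 0.94070 mol → 0.94070 mol Si, 1.88140 mol O.
Total oxygen = 2.83379 mol. Normalization factor = 6/2.83379 = 2.11731.
Mg per 6 O = 0.78355 × 2.11731 = 1.659.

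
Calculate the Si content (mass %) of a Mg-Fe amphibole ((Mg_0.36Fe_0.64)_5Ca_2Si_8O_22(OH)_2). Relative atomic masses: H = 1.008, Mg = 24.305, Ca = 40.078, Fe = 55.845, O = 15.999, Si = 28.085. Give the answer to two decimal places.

M((Mg_0.36Fe_0.64)_5Ca_2Si_8O_22(OH)_2) = 913.281 g/mol.
Si contributes 8 × 28.085 = 224.680 g per mole.
224.680/913.281 = 0.2460 → 24.60%.

24.60 mass %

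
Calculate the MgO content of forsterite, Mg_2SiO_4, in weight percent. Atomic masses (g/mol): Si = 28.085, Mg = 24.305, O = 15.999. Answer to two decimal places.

57.29 wt%

Formula mass = 140.691 g/mol.
2 Mg → 2.0000 mol MgO per formula unit; M(MgO) = 40.304, so MgO mass = 80.608 g.
80.608/140.691 × 100 = 57.29 wt%.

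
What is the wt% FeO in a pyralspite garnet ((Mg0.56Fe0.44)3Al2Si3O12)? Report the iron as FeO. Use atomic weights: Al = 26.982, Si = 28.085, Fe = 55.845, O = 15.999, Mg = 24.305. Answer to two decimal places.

21.32 wt%

Molar mass of (Mg0.56Fe0.44)3Al2Si3O12 = 1.68*24.305 + 1.32*55.845 + 2*26.982 + 3*28.085 + 12*15.999 = 444.755 g/mol.
Each formula unit contains 1.32 Fe, equivalent to 1.32/1 = 1.3200 mol FeO.
M(FeO) = 1×55.845 + 1×15.999 = 71.844 g/mol.
Mass of FeO per formula unit = 1.3200 × 71.844 = 94.834 g.
FeO wt% = 94.834 / 444.755 × 100 = 21.32%.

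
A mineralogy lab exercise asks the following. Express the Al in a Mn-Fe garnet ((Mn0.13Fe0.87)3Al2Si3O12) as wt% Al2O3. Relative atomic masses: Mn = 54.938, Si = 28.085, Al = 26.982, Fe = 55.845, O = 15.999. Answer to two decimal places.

20.50 wt%

Formula mass = 497.388 g/mol.
2 Al → 1.0000 mol Al2O3 per formula unit; M(Al2O3) = 101.961, so Al2O3 mass = 101.961 g.
101.961/497.388 × 100 = 20.50 wt%.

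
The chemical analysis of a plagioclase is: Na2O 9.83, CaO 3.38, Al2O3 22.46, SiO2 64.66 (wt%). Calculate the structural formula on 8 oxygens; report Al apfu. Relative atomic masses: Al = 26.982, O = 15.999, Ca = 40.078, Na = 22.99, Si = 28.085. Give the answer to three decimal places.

9.83 wt% Na2O ÷ 61.979 g/mol = 0.15860 mol, giving 0.31720 Na and 0.15860 O.
3.38 wt% CaO ÷ 56.077 g/mol = 0.06027 mol, giving 0.06027 Ca and 0.06027 O.
22.46 wt% Al2O3 ÷ 101.961 g/mol = 0.22028 mol, giving 0.44056 Al and 0.66084 O.
64.66 wt% SiO2 ÷ 60.083 g/mol = 1.07618 mol, giving 1.07618 Si and 2.15236 O.
Oxygen sums to 3.03207; scaling by 8/3.03207 = 2.63846 puts the formula on 8 O.
Al: 0.44056 × 2.63846 = 1.162 atoms per formula unit.

1.162 Al apfu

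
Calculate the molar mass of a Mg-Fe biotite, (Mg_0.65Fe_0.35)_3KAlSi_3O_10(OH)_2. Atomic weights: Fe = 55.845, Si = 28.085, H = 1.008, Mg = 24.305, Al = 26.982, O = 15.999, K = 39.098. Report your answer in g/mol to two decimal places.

450.37 g/mol

M = 1.95*24.305 + 1.05*55.845 + 1*39.098 + 1*26.982 + 3*28.085 + 12*15.999 + 2*1.008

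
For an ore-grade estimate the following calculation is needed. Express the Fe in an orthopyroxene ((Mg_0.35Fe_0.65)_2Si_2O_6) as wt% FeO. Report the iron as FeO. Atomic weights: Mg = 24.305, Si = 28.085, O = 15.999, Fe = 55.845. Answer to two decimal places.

Formula mass = 241.776 g/mol.
1.30 Fe → 1.3000 mol FeO per formula unit; M(FeO) = 71.844, so FeO mass = 93.397 g.
93.397/241.776 × 100 = 38.63 wt%.

38.63 wt%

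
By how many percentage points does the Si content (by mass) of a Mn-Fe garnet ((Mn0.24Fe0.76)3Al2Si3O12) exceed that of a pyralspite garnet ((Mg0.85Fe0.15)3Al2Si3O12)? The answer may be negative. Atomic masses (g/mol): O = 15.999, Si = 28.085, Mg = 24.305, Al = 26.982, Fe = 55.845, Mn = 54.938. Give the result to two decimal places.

-3.24 percentage points

M((Mn0.24Fe0.76)3Al2Si3O12) = 497.089 g/mol, so wt% Si = 84.255/497.089 × 100 = 16.95%.
M((Mg0.85Fe0.15)3Al2Si3O12) = 417.315 g/mol, so wt% Si = 84.255/417.315 × 100 = 20.19%.
16.95 − 20.19 = -3.24 pp.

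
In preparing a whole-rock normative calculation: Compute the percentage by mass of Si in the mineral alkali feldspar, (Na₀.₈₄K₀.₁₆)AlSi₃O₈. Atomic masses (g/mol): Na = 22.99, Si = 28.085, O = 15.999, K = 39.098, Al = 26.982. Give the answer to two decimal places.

31.82 wt%

Formula mass = 0.84·22.99 + 0.16·39.098 + 1·26.982 + 3·28.085 + 8·15.999 = 264.796 g/mol, of which 84.255 g is Si.
So Si makes up 84.255/264.796 = 0.3182 of the mass, i.e. 31.82%.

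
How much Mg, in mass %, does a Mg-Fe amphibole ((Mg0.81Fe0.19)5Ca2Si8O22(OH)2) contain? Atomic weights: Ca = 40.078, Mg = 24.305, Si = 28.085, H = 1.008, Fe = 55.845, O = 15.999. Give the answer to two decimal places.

Formula mass = 4.05*24.305 + 0.95*55.845 + 2*40.078 + 8*28.085 + 24*15.999 + 2*1.008 = 842.316 g/mol, of which 98.435 g is Mg.
So Mg makes up 98.435/842.316 = 0.1169 of the mass, i.e. 11.69%.

11.69 mass %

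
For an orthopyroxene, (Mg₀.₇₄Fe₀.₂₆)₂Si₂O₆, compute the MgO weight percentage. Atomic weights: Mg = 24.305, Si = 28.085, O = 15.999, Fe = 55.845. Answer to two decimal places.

M((Mg₀.₇₄Fe₀.₂₆)₂Si₂O₆) = 217.175 g/mol; M(MgO) = 40.304 g/mol.
Moles MgO per formula unit = 1.48 Mg ÷ 1 = 1.4800.
MgO fraction = (1.4800 × 40.304) / 217.175 = 59.650/217.175 = 0.2747.

27.47 wt%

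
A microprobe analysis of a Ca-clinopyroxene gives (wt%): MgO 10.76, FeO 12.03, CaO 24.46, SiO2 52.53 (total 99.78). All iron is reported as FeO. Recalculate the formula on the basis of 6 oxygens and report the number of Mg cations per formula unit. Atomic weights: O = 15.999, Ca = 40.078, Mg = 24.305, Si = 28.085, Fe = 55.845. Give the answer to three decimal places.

0.612 Mg apfu

10.76 wt% MgO ÷ 40.304 g/mol = 0.26697 mol, giving 0.26697 Mg and 0.26697 O.
12.03 wt% FeO ÷ 71.844 g/mol = 0.16745 mol, giving 0.16745 Fe and 0.16745 O.
24.46 wt% CaO ÷ 56.077 g/mol = 0.43619 mol, giving 0.43619 Ca and 0.43619 O.
52.53 wt% SiO2 ÷ 60.083 g/mol = 0.87429 mol, giving 0.87429 Si and 1.74858 O.
Oxygen sums to 2.61919; scaling by 6/2.61919 = 2.29078 puts the formula on 6 O.
Mg: 0.26697 × 2.29078 = 0.612 atoms per formula unit.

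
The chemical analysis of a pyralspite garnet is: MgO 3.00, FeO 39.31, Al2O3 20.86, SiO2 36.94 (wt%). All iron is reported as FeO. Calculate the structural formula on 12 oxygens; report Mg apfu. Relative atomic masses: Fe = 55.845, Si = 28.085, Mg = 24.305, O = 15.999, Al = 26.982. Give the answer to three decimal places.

0.362 Mg apfu

MgO (M=40.304): mol = 0.07443; Mg = 0.07443, O = 0.07443.
FeO (M=71.844): mol = 0.54716; Fe = 0.54716, O = 0.54716.
Al2O3 (M=101.961): mol = 0.20459; Al = 0.40918, O = 0.61377.
SiO2 (M=60.083): mol = 0.61482; Si = 0.61482, O = 1.22964.
ΣO = 2.46500; factor = 12/ΣO = 4.86815.
Mg apfu = 0.07443 × 4.86815 = 0.362.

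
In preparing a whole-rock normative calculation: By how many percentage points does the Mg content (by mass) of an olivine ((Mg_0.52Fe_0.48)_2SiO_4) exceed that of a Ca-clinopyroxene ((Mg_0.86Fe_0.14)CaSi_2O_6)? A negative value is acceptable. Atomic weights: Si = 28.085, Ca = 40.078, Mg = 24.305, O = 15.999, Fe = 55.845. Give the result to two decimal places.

First mineral: 25.277 g Mg in 170.969 g formula = 14.78 wt% Mg.
Second mineral: 20.902 g Mg in 220.963 g formula = 9.46 wt% Mg.
14.78% − 9.46% gives a difference of 5.32 percentage points.

5.32 percentage points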